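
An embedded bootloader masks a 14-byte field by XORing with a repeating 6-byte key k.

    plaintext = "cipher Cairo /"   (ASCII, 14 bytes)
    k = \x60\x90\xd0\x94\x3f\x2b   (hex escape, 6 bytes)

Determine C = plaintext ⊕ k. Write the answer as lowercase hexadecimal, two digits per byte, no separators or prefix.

The 6-byte key repeats, so the effective keystream is 60 90 d0 94 3f 2b 60 90 d0 94 3f 2b 60 90.
byte 0: 63 xor 60 = 03
byte 1: 69 xor 90 = f9
byte 2: 70 xor d0 = a0
byte 3: 68 xor 94 = fc
byte 4: 65 xor 3f = 5a
byte 5: 72 xor 2b = 59
byte 6: 20 xor 60 = 40
byte 7: 43 xor 90 = d3
byte 8: 61 xor d0 = b1
byte 9: 69 xor 94 = fd
byte 10: 72 xor 3f = 4d
byte 11: 6f xor 2b = 44
byte 12: 20 xor 60 = 40
byte 13: 2f xor 90 = bf

03f9a0fc5a5940d3b1fd4d4440bf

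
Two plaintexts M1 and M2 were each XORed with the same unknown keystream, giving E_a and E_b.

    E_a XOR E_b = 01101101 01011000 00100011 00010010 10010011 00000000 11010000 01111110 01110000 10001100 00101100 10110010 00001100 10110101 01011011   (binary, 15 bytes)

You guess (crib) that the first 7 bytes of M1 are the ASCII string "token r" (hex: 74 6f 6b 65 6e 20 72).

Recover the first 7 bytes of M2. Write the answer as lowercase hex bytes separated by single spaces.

19 37 48 77 fd 20 a2

Since E_a ⊕ E_b = M1 ⊕ M2, XORing with the guessed M1 bytes yields the corresponding M2 bytes: M2 = (E_a ⊕ E_b) ⊕ M1.
byte 0: 6d ⊕ 74 = 19
byte 1: 58 ⊕ 6f = 37
byte 2: 23 ⊕ 6b = 48
byte 3: 12 ⊕ 65 = 77
byte 4: 93 ⊕ 6e = fd
byte 5: 00 ⊕ 20 = 20
byte 6: d0 ⊕ 72 = a2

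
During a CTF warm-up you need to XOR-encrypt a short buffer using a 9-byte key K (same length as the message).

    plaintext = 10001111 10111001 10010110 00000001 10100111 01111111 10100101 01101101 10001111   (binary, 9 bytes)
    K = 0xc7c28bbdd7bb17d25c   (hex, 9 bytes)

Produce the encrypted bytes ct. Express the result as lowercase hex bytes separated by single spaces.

48 7b 1d bc 70 c4 b2 bf d3

XOR is its own inverse, so applying the key byte-wise gives the result directly.
8f XOR c7 = 48
b9 XOR c2 = 7b
96 XOR 8b = 1d
01 XOR bd = bc
a7 XOR d7 = 70
7f XOR bb = c4
a5 XOR 17 = b2
6d XOR d2 = bf
8f XOR 5c = d3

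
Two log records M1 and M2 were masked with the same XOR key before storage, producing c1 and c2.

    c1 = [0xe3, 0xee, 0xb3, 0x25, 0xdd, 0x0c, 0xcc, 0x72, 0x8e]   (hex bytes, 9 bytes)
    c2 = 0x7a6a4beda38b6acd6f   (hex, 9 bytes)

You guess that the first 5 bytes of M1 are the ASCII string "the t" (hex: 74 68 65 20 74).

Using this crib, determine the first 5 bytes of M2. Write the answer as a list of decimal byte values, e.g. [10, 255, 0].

[237, 236, 157, 232, 10]

First, c1 ⊕ c2 = (M1 ⊕ K) ⊕ (M2 ⊕ K) = M1 ⊕ M2, so the key drops out. Then M2 = (M1 ⊕ M2) ⊕ M1 over the first 5 bytes.
byte 0: (e3 xor 7a) xor 74 = 99 xor 74 = ed
byte 1: (ee xor 6a) xor 68 = 84 xor 68 = ec
byte 2: (b3 xor 4b) xor 65 = f8 xor 65 = 9d
byte 3: (25 xor ed) xor 20 = c8 xor 20 = e8
byte 4: (dd xor a3) xor 74 = 7e xor 74 = 0a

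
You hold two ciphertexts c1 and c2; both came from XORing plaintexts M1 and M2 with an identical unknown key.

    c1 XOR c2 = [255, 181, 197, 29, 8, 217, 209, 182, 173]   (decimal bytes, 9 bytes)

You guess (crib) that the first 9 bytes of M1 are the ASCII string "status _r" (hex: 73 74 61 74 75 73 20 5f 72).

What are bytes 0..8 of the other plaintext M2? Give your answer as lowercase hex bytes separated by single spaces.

Since c1 ⊕ c2 = M1 ⊕ M2, XORing with the guessed M1 bytes yields the corresponding M2 bytes: M2 = (c1 ⊕ c2) ⊕ M1.
ff XOR 73 = 8c
b5 XOR 74 = c1
c5 XOR 61 = a4
1d XOR 74 = 69
08 XOR 75 = 7d
d9 XOR 73 = aa
d1 XOR 20 = f1
b6 XOR 5f = e9
ad XOR 72 = df

8c c1 a4 69 7d aa f1 e9 df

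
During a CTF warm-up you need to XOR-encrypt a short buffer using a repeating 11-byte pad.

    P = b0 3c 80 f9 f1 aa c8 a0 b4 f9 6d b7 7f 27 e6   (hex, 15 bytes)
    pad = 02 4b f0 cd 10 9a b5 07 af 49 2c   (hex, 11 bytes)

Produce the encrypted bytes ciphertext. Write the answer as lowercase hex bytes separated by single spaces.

b2 77 70 34 e1 30 7d a7 1b b0 41 b5 34 d7 2b

The 11-byte key repeats, so the effective keystream is 02 4b f0 cd 10 9a b5 07 af 49 2c 02 4b f0 cd.
byte 0: b0 xor 02 = b2
byte 1: 3c xor 4b = 77
byte 2: 80 xor f0 = 70
byte 3: f9 xor cd = 34
byte 4: f1 xor 10 = e1
byte 5: aa xor 9a = 30
byte 6: c8 xor b5 = 7d
byte 7: a0 xor 07 = a7
byte 8: b4 xor af = 1b
byte 9: f9 xor 49 = b0
byte 10: 6d xor 2c = 41
byte 11: b7 xor 02 = b5
byte 12: 7f xor 4b = 34
byte 13: 27 xor f0 = d7
byte 14: e6 xor cd = 2b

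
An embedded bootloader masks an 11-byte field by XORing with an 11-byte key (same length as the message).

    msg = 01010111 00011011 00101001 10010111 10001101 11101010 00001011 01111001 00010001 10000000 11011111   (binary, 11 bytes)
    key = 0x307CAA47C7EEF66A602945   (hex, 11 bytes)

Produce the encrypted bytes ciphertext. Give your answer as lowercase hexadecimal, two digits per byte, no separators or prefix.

676783d04a04fd1371a99a

57 ^ 30 = 67
1b ^ 7c = 67
29 ^ aa = 83
97 ^ 47 = d0
8d ^ c7 = 4a
ea ^ ee = 04
0b ^ f6 = fd
79 ^ 6a = 13
11 ^ 60 = 71
80 ^ 29 = a9
df ^ 45 = 9a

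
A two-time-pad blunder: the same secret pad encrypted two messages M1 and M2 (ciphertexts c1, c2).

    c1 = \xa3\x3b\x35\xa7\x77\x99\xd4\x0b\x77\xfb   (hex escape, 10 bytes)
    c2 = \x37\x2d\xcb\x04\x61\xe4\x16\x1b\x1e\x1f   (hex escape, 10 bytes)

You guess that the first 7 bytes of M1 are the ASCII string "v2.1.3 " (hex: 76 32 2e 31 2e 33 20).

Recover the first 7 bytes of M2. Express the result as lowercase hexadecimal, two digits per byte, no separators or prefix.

First, c1 ⊕ c2 = (M1 ⊕ K) ⊕ (M2 ⊕ K) = M1 ⊕ M2, so the key drops out. Then M2 = (M1 ⊕ M2) ⊕ M1 over the first 7 bytes.
byte 0: (a3 ⊕ 37) ⊕ 76 = 94 ⊕ 76 = e2
byte 1: (3b ⊕ 2d) ⊕ 32 = 16 ⊕ 32 = 24
byte 2: (35 ⊕ cb) ⊕ 2e = fe ⊕ 2e = d0
byte 3: (a7 ⊕ 04) ⊕ 31 = a3 ⊕ 31 = 92
byte 4: (77 ⊕ 61) ⊕ 2e = 16 ⊕ 2e = 38
byte 5: (99 ⊕ e4) ⊕ 33 = 7d ⊕ 33 = 4e
byte 6: (d4 ⊕ 16) ⊕ 20 = c2 ⊕ 20 = e2

e224d092384ee2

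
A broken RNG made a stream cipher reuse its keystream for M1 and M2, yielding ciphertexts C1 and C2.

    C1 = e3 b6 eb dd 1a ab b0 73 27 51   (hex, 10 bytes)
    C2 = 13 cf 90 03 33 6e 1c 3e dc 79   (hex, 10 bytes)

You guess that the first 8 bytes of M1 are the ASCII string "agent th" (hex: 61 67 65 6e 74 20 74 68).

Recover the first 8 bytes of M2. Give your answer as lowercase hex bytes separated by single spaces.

91 1e 1e b0 5d e5 d8 25

First, C1 ⊕ C2 = (M1 ⊕ K) ⊕ (M2 ⊕ K) = M1 ⊕ M2, so the key drops out. Then M2 = (M1 ⊕ M2) ⊕ M1 over the first 8 bytes.
byte 0: (e3 ^ 13) ^ 61 = f0 ^ 61 = 91
byte 1: (b6 ^ cf) ^ 67 = 79 ^ 67 = 1e
byte 2: (eb ^ 90) ^ 65 = 7b ^ 65 = 1e
byte 3: (dd ^ 03) ^ 6e = de ^ 6e = b0
byte 4: (1a ^ 33) ^ 74 = 29 ^ 74 = 5d
byte 5: (ab ^ 6e) ^ 20 = c5 ^ 20 = e5
byte 6: (b0 ^ 1c) ^ 74 = ac ^ 74 = d8
byte 7: (73 ^ 3e) ^ 68 = 4d ^ 68 = 25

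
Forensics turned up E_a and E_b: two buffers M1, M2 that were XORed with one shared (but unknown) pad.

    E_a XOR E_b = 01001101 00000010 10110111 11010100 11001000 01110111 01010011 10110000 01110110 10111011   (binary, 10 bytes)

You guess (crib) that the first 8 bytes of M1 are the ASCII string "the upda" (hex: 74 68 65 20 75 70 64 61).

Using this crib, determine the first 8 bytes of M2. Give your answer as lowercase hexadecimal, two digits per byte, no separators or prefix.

Since E_a ⊕ E_b = M1 ⊕ M2, XORing with the guessed M1 bytes yields the corresponding M2 bytes: M2 = (E_a ⊕ E_b) ⊕ M1.
4d ⊕ 74 = 39
02 ⊕ 68 = 6a
b7 ⊕ 65 = d2
d4 ⊕ 20 = f4
c8 ⊕ 75 = bd
77 ⊕ 70 = 07
53 ⊕ 64 = 37
b0 ⊕ 61 = d1

396ad2f4bd0737d1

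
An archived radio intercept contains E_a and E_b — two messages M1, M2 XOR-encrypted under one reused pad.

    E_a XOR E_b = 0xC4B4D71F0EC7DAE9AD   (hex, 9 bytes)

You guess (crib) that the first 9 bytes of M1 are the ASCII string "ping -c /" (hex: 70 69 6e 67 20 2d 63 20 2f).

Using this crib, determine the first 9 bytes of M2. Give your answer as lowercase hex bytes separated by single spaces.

Since E_a ⊕ E_b = M1 ⊕ M2, XORing with the guessed M1 bytes yields the corresponding M2 bytes: M2 = (E_a ⊕ E_b) ⊕ M1.
byte 0: 11000100 ⊕ 01110000 = 10110100
byte 1: 10110100 ⊕ 01101001 = 11011101
byte 2: 11010111 ⊕ 01101110 = 10111001
byte 3: 00011111 ⊕ 01100111 = 01111000
byte 4: 00001110 ⊕ 00100000 = 00101110
byte 5: 11000111 ⊕ 00101101 = 11101010
byte 6: 11011010 ⊕ 01100011 = 10111001
byte 7: 11101001 ⊕ 00100000 = 11001001
byte 8: 10101101 ⊕ 00101111 = 10000010

b4 dd b9 78 2e ea b9 c9 82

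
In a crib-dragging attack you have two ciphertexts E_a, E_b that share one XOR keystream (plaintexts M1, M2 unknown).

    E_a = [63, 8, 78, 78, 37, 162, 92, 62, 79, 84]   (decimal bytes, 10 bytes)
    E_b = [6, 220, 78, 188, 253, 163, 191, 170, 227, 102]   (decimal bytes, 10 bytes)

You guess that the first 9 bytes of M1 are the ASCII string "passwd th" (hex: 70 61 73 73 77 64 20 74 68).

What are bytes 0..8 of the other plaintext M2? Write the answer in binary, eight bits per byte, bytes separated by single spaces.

01001001 10110101 01110011 10000001 10101111 01100101 11000011 11100000 11000100

First, E_a ⊕ E_b = (M1 ⊕ K) ⊕ (M2 ⊕ K) = M1 ⊕ M2, so the key drops out. Then M2 = (M1 ⊕ M2) ⊕ M1 over the first 9 bytes.
byte 0: (3f ^ 06) ^ 70 = 39 ^ 70 = 49
byte 1: (08 ^ dc) ^ 61 = d4 ^ 61 = b5
byte 2: (4e ^ 4e) ^ 73 = 00 ^ 73 = 73
byte 3: (4e ^ bc) ^ 73 = f2 ^ 73 = 81
byte 4: (25 ^ fd) ^ 77 = d8 ^ 77 = af
byte 5: (a2 ^ a3) ^ 64 = 01 ^ 64 = 65
byte 6: (5c ^ bf) ^ 20 = e3 ^ 20 = c3
byte 7: (3e ^ aa) ^ 74 = 94 ^ 74 = e0
byte 8: (4f ^ e3) ^ 68 = ac ^ 68 = c4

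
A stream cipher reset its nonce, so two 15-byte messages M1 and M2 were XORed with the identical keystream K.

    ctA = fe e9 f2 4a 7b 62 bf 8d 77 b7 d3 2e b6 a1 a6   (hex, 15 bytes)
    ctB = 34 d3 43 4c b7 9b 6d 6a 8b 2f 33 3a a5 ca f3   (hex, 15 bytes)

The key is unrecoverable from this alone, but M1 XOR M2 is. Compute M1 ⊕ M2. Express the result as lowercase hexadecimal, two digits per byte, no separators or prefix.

ca3ab106ccf9d2e7fc98e014136b55

ctA ⊕ ctB = (M1 ⊕ K) ⊕ (M2 ⊕ K) = M1 ⊕ M2 — the shared key cancels under XOR.
byte 0: fe XOR 34 = ca
byte 1: e9 XOR d3 = 3a
byte 2: f2 XOR 43 = b1
byte 3: 4a XOR 4c = 06
byte 4: 7b XOR b7 = cc
byte 5: 62 XOR 9b = f9
byte 6: bf XOR 6d = d2
byte 7: 8d XOR 6a = e7
byte 8: 77 XOR 8b = fc
byte 9: b7 XOR 2f = 98
byte 10: d3 XOR 33 = e0
byte 11: 2e XOR 3a = 14
byte 12: b6 XOR a5 = 13
byte 13: a1 XOR ca = 6b
byte 14: a6 XOR f3 = 55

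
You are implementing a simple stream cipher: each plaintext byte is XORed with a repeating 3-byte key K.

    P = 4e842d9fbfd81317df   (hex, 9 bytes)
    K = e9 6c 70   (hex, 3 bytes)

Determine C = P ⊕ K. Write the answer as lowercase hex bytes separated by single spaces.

The 3-byte key repeats, so the effective keystream is e9 6c 70 e9 6c 70 e9 6c 70.
byte 0: 4e xor e9 = a7
byte 1: 84 xor 6c = e8
byte 2: 2d xor 70 = 5d
byte 3: 9f xor e9 = 76
byte 4: bf xor 6c = d3
byte 5: d8 xor 70 = a8
byte 6: 13 xor e9 = fa
byte 7: 17 xor 6c = 7b
byte 8: df xor 70 = af

a7 e8 5d 76 d3 a8 fa 7b af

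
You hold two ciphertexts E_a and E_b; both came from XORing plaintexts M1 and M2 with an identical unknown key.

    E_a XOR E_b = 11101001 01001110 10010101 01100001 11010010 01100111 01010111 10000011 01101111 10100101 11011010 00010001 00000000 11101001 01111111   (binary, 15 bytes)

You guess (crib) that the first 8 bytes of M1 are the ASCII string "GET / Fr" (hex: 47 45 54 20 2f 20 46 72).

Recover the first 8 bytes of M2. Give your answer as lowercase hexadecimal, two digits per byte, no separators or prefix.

Since E_a ⊕ E_b = M1 ⊕ M2, XORing with the guessed M1 bytes yields the corresponding M2 bytes: M2 = (E_a ⊕ E_b) ⊕ M1.
233 ⊕  71 = 174
 78 ⊕  69 =  11
149 ⊕  84 = 193
 97 ⊕  32 =  65
210 ⊕  47 = 253
103 ⊕  32 =  71
 87 ⊕  70 =  17
131 ⊕ 114 = 241

ae0bc141fd4711f1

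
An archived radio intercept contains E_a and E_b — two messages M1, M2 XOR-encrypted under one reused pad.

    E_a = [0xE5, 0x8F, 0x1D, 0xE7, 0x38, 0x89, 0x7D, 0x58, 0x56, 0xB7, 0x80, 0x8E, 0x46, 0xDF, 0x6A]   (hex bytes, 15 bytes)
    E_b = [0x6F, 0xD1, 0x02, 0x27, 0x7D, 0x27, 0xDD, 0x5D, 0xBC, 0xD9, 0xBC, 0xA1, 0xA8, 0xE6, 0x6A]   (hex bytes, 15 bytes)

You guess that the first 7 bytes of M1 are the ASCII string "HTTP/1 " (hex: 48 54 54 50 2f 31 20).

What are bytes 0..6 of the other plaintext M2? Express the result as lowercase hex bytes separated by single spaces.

First, E_a ⊕ E_b = (M1 ⊕ K) ⊕ (M2 ⊕ K) = M1 ⊕ M2, so the key drops out. Then M2 = (M1 ⊕ M2) ⊕ M1 over the first 7 bytes.
byte 0: (e5 XOR 6f) XOR 48 = 8a XOR 48 = c2
byte 1: (8f XOR d1) XOR 54 = 5e XOR 54 = 0a
byte 2: (1d XOR 02) XOR 54 = 1f XOR 54 = 4b
byte 3: (e7 XOR 27) XOR 50 = c0 XOR 50 = 90
byte 4: (38 XOR 7d) XOR 2f = 45 XOR 2f = 6a
byte 5: (89 XOR 27) XOR 31 = ae XOR 31 = 9f
byte 6: (7d XOR dd) XOR 20 = a0 XOR 20 = 80

c2 0a 4b 90 6a 9f 80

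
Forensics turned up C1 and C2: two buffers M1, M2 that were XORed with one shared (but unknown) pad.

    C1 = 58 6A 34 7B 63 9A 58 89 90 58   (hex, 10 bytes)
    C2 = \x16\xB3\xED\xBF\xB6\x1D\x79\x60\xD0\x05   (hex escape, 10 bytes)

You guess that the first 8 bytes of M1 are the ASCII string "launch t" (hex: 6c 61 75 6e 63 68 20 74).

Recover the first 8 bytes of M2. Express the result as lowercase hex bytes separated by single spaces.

First, C1 ⊕ C2 = (M1 ⊕ K) ⊕ (M2 ⊕ K) = M1 ⊕ M2, so the key drops out. Then M2 = (M1 ⊕ M2) ⊕ M1 over the first 8 bytes.
byte 0: (58 ⊕ 16) ⊕ 6c = 4e ⊕ 6c = 22
byte 1: (6a ⊕ b3) ⊕ 61 = d9 ⊕ 61 = b8
byte 2: (34 ⊕ ed) ⊕ 75 = d9 ⊕ 75 = ac
byte 3: (7b ⊕ bf) ⊕ 6e = c4 ⊕ 6e = aa
byte 4: (63 ⊕ b6) ⊕ 63 = d5 ⊕ 63 = b6
byte 5: (9a ⊕ 1d) ⊕ 68 = 87 ⊕ 68 = ef
byte 6: (58 ⊕ 79) ⊕ 20 = 21 ⊕ 20 = 01
byte 7: (89 ⊕ 60) ⊕ 74 = e9 ⊕ 74 = 9d

22 b8 ac aa b6 ef 01 9d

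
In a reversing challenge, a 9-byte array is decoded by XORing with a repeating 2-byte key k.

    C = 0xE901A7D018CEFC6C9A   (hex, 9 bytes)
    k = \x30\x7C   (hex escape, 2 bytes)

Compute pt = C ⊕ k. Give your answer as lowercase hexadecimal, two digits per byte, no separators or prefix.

d97d97ac28b2cc10aa

The 2-byte key repeats, so the effective keystream is 30 7c 30 7c 30 7c 30 7c 30.
byte 0: 233 ⊕  48 = 217
byte 1:   1 ⊕ 124 = 125
byte 2: 167 ⊕  48 = 151
byte 3: 208 ⊕ 124 = 172
byte 4:  24 ⊕  48 =  40
byte 5: 206 ⊕ 124 = 178
byte 6: 252 ⊕  48 = 204
byte 7: 108 ⊕ 124 =  16
byte 8: 154 ⊕  48 = 170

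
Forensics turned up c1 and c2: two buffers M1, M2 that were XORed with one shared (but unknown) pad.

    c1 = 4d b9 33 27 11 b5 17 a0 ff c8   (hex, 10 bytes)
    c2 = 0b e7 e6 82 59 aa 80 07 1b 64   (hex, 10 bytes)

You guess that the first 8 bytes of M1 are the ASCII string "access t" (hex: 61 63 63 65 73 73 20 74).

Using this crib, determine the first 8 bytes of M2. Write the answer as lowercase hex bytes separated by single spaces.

27 3d b6 c0 3b 6c b7 d3

First, c1 ⊕ c2 = (M1 ⊕ K) ⊕ (M2 ⊕ K) = M1 ⊕ M2, so the key drops out. Then M2 = (M1 ⊕ M2) ⊕ M1 over the first 8 bytes.
byte 0: (4d XOR 0b) XOR 61 = 46 XOR 61 = 27
byte 1: (b9 XOR e7) XOR 63 = 5e XOR 63 = 3d
byte 2: (33 XOR e6) XOR 63 = d5 XOR 63 = b6
byte 3: (27 XOR 82) XOR 65 = a5 XOR 65 = c0
byte 4: (11 XOR 59) XOR 73 = 48 XOR 73 = 3b
byte 5: (b5 XOR aa) XOR 73 = 1f XOR 73 = 6c
byte 6: (17 XOR 80) XOR 20 = 97 XOR 20 = b7
byte 7: (a0 XOR 07) XOR 74 = a7 XOR 74 = d3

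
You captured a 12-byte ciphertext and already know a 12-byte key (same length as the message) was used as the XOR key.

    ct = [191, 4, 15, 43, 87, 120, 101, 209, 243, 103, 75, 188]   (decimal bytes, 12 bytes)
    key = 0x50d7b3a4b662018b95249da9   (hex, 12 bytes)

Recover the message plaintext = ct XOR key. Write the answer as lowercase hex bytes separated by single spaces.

XOR is its own inverse, so applying the key byte-wise gives the result directly.
byte 0: bf XOR 50 = ef
byte 1: 04 XOR d7 = d3
byte 2: 0f XOR b3 = bc
byte 3: 2b XOR a4 = 8f
byte 4: 57 XOR b6 = e1
byte 5: 78 XOR 62 = 1a
byte 6: 65 XOR 01 = 64
byte 7: d1 XOR 8b = 5a
byte 8: f3 XOR 95 = 66
byte 9: 67 XOR 24 = 43
byte 10: 4b XOR 9d = d6
byte 11: bc XOR a9 = 15

ef d3 bc 8f e1 1a 64 5a 66 43 d6 15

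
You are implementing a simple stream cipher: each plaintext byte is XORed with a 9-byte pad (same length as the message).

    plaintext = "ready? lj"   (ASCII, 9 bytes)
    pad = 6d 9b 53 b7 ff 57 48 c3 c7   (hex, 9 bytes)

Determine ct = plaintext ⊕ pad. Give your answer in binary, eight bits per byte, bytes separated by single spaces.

00011111 11111110 00110010 11010011 10000110 01101000 01101000 10101111 10101101

XOR is its own inverse, so applying the key byte-wise gives the result directly.
114 ⊕ 109 =  31
101 ⊕ 155 = 254
 97 ⊕  83 =  50
100 ⊕ 183 = 211
121 ⊕ 255 = 134
 63 ⊕  87 = 104
 32 ⊕  72 = 104
108 ⊕ 195 = 175
106 ⊕ 199 = 173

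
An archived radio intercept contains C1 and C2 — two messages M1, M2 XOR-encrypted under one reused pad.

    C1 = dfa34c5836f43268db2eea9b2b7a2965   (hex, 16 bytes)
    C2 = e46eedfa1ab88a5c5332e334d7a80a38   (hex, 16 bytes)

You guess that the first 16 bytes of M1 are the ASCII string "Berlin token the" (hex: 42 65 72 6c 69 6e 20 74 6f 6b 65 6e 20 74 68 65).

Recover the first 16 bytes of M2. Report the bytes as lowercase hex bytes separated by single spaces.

79 a8 d3 ce 45 22 98 40 e7 77 6c c1 dc a6 4b 38

First, C1 ⊕ C2 = (M1 ⊕ K) ⊕ (M2 ⊕ K) = M1 ⊕ M2, so the key drops out. Then M2 = (M1 ⊕ M2) ⊕ M1 over the first 16 bytes.
byte 0: (df ⊕ e4) ⊕ 42 = 3b ⊕ 42 = 79
byte 1: (a3 ⊕ 6e) ⊕ 65 = cd ⊕ 65 = a8
byte 2: (4c ⊕ ed) ⊕ 72 = a1 ⊕ 72 = d3
byte 3: (58 ⊕ fa) ⊕ 6c = a2 ⊕ 6c = ce
byte 4: (36 ⊕ 1a) ⊕ 69 = 2c ⊕ 69 = 45
byte 5: (f4 ⊕ b8) ⊕ 6e = 4c ⊕ 6e = 22
byte 6: (32 ⊕ 8a) ⊕ 20 = b8 ⊕ 20 = 98
byte 7: (68 ⊕ 5c) ⊕ 74 = 34 ⊕ 74 = 40
byte 8: (db ⊕ 53) ⊕ 6f = 88 ⊕ 6f = e7
byte 9: (2e ⊕ 32) ⊕ 6b = 1c ⊕ 6b = 77
byte 10: (ea ⊕ e3) ⊕ 65 = 09 ⊕ 65 = 6c
byte 11: (9b ⊕ 34) ⊕ 6e = af ⊕ 6e = c1
byte 12: (2b ⊕ d7) ⊕ 20 = fc ⊕ 20 = dc
byte 13: (7a ⊕ a8) ⊕ 74 = d2 ⊕ 74 = a6
byte 14: (29 ⊕ 0a) ⊕ 68 = 23 ⊕ 68 = 4b
byte 15: (65 ⊕ 38) ⊕ 65 = 5d ⊕ 65 = 38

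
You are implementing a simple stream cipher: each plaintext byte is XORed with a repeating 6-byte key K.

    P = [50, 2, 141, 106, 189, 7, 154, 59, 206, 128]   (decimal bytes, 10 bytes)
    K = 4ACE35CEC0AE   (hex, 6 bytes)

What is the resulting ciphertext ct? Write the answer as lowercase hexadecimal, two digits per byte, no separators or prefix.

78ccb8a47da9d0f5fb4e

The 6-byte key repeats, so the effective keystream is 4a ce 35 ce c0 ae 4a ce 35 ce.
byte 0:  50 ⊕  74 = 120
byte 1:   2 ⊕ 206 = 204
byte 2: 141 ⊕  53 = 184
byte 3: 106 ⊕ 206 = 164
byte 4: 189 ⊕ 192 = 125
byte 5:   7 ⊕ 174 = 169
byte 6: 154 ⊕  74 = 208
byte 7:  59 ⊕ 206 = 245
byte 8: 206 ⊕  53 = 251
byte 9: 128 ⊕ 206 =  78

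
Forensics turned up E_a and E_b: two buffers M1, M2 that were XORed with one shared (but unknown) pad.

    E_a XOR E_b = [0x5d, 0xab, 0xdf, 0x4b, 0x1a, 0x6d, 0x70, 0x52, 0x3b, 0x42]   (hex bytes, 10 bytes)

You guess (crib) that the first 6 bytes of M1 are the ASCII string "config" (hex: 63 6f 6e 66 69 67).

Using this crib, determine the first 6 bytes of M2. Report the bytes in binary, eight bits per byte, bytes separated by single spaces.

00111110 11000100 10110001 00101101 01110011 00001010

Since E_a ⊕ E_b = M1 ⊕ M2, XORing with the guessed M1 bytes yields the corresponding M2 bytes: M2 = (E_a ⊕ E_b) ⊕ M1.
byte 0:  93 ^  99 =  62
byte 1: 171 ^ 111 = 196
byte 2: 223 ^ 110 = 177
byte 3:  75 ^ 102 =  45
byte 4:  26 ^ 105 = 115
byte 5: 109 ^ 103 =  10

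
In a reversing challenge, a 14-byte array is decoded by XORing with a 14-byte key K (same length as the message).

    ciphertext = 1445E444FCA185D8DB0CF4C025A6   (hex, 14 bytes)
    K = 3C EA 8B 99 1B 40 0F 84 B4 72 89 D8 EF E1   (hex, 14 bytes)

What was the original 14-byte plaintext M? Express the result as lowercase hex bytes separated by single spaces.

28 af 6f dd e7 e1 8a 5c 6f 7e 7d 18 ca 47

 20 XOR  60 =  40
 69 XOR 234 = 175
228 XOR 139 = 111
 68 XOR 153 = 221
252 XOR  27 = 231
161 XOR  64 = 225
133 XOR  15 = 138
216 XOR 132 =  92
219 XOR 180 = 111
 12 XOR 114 = 126
244 XOR 137 = 125
192 XOR 216 =  24
 37 XOR 239 = 202
166 XOR 225 =  71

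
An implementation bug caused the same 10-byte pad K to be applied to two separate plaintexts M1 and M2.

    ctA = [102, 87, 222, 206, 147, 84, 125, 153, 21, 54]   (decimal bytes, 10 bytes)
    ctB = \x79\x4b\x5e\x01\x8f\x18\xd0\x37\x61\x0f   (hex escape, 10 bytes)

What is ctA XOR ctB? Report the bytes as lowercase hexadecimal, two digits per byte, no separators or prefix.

1f1c80cf1c4cadae7439

ctA ⊕ ctB = (M1 ⊕ K) ⊕ (M2 ⊕ K) = M1 ⊕ M2 — the shared key cancels under XOR.
01100110 ⊕ 01111001 = 00011111
01010111 ⊕ 01001011 = 00011100
11011110 ⊕ 01011110 = 10000000
11001110 ⊕ 00000001 = 11001111
10010011 ⊕ 10001111 = 00011100
01010100 ⊕ 00011000 = 01001100
01111101 ⊕ 11010000 = 10101101
10011001 ⊕ 00110111 = 10101110
00010101 ⊕ 01100001 = 01110100
00110110 ⊕ 00001111 = 00111001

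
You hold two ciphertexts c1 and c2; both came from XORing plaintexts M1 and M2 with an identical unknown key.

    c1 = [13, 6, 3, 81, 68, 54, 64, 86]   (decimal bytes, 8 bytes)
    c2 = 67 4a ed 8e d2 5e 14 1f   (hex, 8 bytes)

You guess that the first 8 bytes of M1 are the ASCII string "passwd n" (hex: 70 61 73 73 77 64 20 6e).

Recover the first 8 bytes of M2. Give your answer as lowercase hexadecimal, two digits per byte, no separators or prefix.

First, c1 ⊕ c2 = (M1 ⊕ K) ⊕ (M2 ⊕ K) = M1 ⊕ M2, so the key drops out. Then M2 = (M1 ⊕ M2) ⊕ M1 over the first 8 bytes.
byte 0: (0d ⊕ 67) ⊕ 70 = 6a ⊕ 70 = 1a
byte 1: (06 ⊕ 4a) ⊕ 61 = 4c ⊕ 61 = 2d
byte 2: (03 ⊕ ed) ⊕ 73 = ee ⊕ 73 = 9d
byte 3: (51 ⊕ 8e) ⊕ 73 = df ⊕ 73 = ac
byte 4: (44 ⊕ d2) ⊕ 77 = 96 ⊕ 77 = e1
byte 5: (36 ⊕ 5e) ⊕ 64 = 68 ⊕ 64 = 0c
byte 6: (40 ⊕ 14) ⊕ 20 = 54 ⊕ 20 = 74
byte 7: (56 ⊕ 1f) ⊕ 6e = 49 ⊕ 6e = 27

1a2d9dace10c7427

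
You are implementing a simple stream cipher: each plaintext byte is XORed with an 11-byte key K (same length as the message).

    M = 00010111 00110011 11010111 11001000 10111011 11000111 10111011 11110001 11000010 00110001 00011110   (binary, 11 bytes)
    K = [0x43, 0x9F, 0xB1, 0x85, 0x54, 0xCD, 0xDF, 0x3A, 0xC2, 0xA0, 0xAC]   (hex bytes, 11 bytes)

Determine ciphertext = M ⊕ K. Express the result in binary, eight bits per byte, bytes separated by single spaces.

01010100 10101100 01100110 01001101 11101111 00001010 01100100 11001011 00000000 10010001 10110010

XOR is its own inverse, so applying the key byte-wise gives the result directly.
 23 ⊕  67 =  84
 51 ⊕ 159 = 172
215 ⊕ 177 = 102
200 ⊕ 133 =  77
187 ⊕  84 = 239
199 ⊕ 205 =  10
187 ⊕ 223 = 100
241 ⊕  58 = 203
194 ⊕ 194 =   0
 49 ⊕ 160 = 145
 30 ⊕ 172 = 178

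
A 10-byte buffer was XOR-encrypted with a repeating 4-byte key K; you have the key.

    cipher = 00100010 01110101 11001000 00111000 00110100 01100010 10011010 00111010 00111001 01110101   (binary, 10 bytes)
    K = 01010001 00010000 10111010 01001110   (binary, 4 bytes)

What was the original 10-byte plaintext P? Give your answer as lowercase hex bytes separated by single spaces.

73 65 72 76 65 72 20 74 68 65

The 4-byte key repeats, so the effective keystream is 51 10 ba 4e 51 10 ba 4e 51 10.
byte 0: 22 XOR 51 = 73
byte 1: 75 XOR 10 = 65
byte 2: c8 XOR ba = 72
byte 3: 38 XOR 4e = 76
byte 4: 34 XOR 51 = 65
byte 5: 62 XOR 10 = 72
byte 6: 9a XOR ba = 20
byte 7: 3a XOR 4e = 74
byte 8: 39 XOR 51 = 68
byte 9: 75 XOR 10 = 65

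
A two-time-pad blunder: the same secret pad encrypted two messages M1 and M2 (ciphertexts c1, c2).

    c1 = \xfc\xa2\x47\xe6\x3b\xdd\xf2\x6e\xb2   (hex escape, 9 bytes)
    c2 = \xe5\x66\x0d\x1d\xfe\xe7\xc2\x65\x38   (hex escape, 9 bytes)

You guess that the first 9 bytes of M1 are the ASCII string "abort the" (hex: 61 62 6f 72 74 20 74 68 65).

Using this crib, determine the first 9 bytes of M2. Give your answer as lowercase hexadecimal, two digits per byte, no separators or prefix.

First, c1 ⊕ c2 = (M1 ⊕ K) ⊕ (M2 ⊕ K) = M1 ⊕ M2, so the key drops out. Then M2 = (M1 ⊕ M2) ⊕ M1 over the first 9 bytes.
byte 0: (fc ^ e5) ^ 61 = 19 ^ 61 = 78
byte 1: (a2 ^ 66) ^ 62 = c4 ^ 62 = a6
byte 2: (47 ^ 0d) ^ 6f = 4a ^ 6f = 25
byte 3: (e6 ^ 1d) ^ 72 = fb ^ 72 = 89
byte 4: (3b ^ fe) ^ 74 = c5 ^ 74 = b1
byte 5: (dd ^ e7) ^ 20 = 3a ^ 20 = 1a
byte 6: (f2 ^ c2) ^ 74 = 30 ^ 74 = 44
byte 7: (6e ^ 65) ^ 68 = 0b ^ 68 = 63
byte 8: (b2 ^ 38) ^ 65 = 8a ^ 65 = ef

78a62589b11a4463ef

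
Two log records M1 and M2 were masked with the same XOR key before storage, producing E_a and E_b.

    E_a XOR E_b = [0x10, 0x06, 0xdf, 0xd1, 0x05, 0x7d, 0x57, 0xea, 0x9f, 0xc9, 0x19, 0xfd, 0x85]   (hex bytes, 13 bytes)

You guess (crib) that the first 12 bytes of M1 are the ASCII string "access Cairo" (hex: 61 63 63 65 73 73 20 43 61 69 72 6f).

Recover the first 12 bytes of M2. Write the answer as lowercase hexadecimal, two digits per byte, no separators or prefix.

7165bcb4760e77a9fea06b92

Since E_a ⊕ E_b = M1 ⊕ M2, XORing with the guessed M1 bytes yields the corresponding M2 bytes: M2 = (E_a ⊕ E_b) ⊕ M1.
10 XOR 61 = 71
06 XOR 63 = 65
df XOR 63 = bc
d1 XOR 65 = b4
05 XOR 73 = 76
7d XOR 73 = 0e
57 XOR 20 = 77
ea XOR 43 = a9
9f XOR 61 = fe
c9 XOR 69 = a0
19 XOR 72 = 6b
fd XOR 6f = 92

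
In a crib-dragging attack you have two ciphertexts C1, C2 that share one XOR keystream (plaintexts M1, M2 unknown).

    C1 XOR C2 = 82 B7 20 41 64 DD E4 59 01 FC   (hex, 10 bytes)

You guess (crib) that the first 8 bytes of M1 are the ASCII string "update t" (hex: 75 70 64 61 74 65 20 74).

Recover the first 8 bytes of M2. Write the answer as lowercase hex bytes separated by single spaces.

f7 c7 44 20 10 b8 c4 2d

Since C1 ⊕ C2 = M1 ⊕ M2, XORing with the guessed M1 bytes yields the corresponding M2 bytes: M2 = (C1 ⊕ C2) ⊕ M1.
82 ^ 75 = f7
b7 ^ 70 = c7
20 ^ 64 = 44
41 ^ 61 = 20
64 ^ 74 = 10
dd ^ 65 = b8
e4 ^ 20 = c4
59 ^ 74 = 2d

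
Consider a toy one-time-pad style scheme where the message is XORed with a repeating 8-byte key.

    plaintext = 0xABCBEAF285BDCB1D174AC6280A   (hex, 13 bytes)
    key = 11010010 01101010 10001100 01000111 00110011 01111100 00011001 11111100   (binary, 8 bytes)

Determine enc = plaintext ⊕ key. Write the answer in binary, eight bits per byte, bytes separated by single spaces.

The 8-byte key repeats, so the effective keystream is d2 6a 8c 47 33 7c 19 fc d2 6a 8c 47 33.
byte 0: ab XOR d2 = 79
byte 1: cb XOR 6a = a1
byte 2: ea XOR 8c = 66
byte 3: f2 XOR 47 = b5
byte 4: 85 XOR 33 = b6
byte 5: bd XOR 7c = c1
byte 6: cb XOR 19 = d2
byte 7: 1d XOR fc = e1
byte 8: 17 XOR d2 = c5
byte 9: 4a XOR 6a = 20
byte 10: c6 XOR 8c = 4a
byte 11: 28 XOR 47 = 6f
byte 12: 0a XOR 33 = 39

01111001 10100001 01100110 10110101 10110110 11000001 11010010 11100001 11000101 00100000 01001010 01101111 00111001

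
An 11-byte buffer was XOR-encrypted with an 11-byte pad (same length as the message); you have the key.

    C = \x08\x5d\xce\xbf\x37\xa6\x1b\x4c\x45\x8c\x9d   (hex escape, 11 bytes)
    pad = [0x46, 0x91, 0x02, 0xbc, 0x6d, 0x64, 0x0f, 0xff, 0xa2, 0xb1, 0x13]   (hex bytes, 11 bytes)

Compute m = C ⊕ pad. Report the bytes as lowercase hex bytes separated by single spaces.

4e cc cc 03 5a c2 14 b3 e7 3d 8e

XOR is its own inverse, so applying the key byte-wise gives the result directly.
08 ⊕ 46 = 4e
5d ⊕ 91 = cc
ce ⊕ 02 = cc
bf ⊕ bc = 03
37 ⊕ 6d = 5a
a6 ⊕ 64 = c2
1b ⊕ 0f = 14
4c ⊕ ff = b3
45 ⊕ a2 = e7
8c ⊕ b1 = 3d
9d ⊕ 13 = 8e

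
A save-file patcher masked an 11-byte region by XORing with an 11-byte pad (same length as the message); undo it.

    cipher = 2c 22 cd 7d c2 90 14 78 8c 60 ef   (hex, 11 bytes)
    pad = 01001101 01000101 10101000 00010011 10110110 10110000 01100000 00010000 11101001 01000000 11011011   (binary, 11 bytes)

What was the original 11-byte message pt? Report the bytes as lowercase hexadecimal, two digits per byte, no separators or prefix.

6167656e74207468652034

byte 0: 00101100 XOR 01001101 = 01100001
byte 1: 00100010 XOR 01000101 = 01100111
byte 2: 11001101 XOR 10101000 = 01100101
byte 3: 01111101 XOR 00010011 = 01101110
byte 4: 11000010 XOR 10110110 = 01110100
byte 5: 10010000 XOR 10110000 = 00100000
byte 6: 00010100 XOR 01100000 = 01110100
byte 7: 01111000 XOR 00010000 = 01101000
byte 8: 10001100 XOR 11101001 = 01100101
byte 9: 01100000 XOR 01000000 = 00100000
byte 10: 11101111 XOR 11011011 = 00110100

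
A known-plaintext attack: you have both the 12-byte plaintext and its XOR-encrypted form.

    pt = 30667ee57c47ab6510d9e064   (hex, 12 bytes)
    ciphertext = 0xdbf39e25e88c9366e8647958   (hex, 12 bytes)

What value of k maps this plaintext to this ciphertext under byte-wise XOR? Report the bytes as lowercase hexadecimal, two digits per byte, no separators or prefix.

Since ciphertext = pt ⊕ k, XORing both sides with pt gives k = pt ⊕ ciphertext.
byte 0: 30 ⊕ db = eb
byte 1: 66 ⊕ f3 = 95
byte 2: 7e ⊕ 9e = e0
byte 3: e5 ⊕ 25 = c0
byte 4: 7c ⊕ e8 = 94
byte 5: 47 ⊕ 8c = cb
byte 6: ab ⊕ 93 = 38
byte 7: 65 ⊕ 66 = 03
byte 8: 10 ⊕ e8 = f8
byte 9: d9 ⊕ 64 = bd
byte 10: e0 ⊕ 79 = 99
byte 11: 64 ⊕ 58 = 3c

eb95e0c094cb3803f8bd993c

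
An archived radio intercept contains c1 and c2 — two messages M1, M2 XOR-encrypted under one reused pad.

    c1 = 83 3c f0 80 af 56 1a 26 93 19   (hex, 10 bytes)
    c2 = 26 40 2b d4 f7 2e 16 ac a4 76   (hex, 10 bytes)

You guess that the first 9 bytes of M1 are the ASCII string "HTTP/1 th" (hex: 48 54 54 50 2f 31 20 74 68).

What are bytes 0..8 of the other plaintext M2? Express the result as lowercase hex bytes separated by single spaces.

ed 28 8f 04 77 49 2c fe 5f

First, c1 ⊕ c2 = (M1 ⊕ K) ⊕ (M2 ⊕ K) = M1 ⊕ M2, so the key drops out. Then M2 = (M1 ⊕ M2) ⊕ M1 over the first 9 bytes.
byte 0: (83 ⊕ 26) ⊕ 48 = a5 ⊕ 48 = ed
byte 1: (3c ⊕ 40) ⊕ 54 = 7c ⊕ 54 = 28
byte 2: (f0 ⊕ 2b) ⊕ 54 = db ⊕ 54 = 8f
byte 3: (80 ⊕ d4) ⊕ 50 = 54 ⊕ 50 = 04
byte 4: (af ⊕ f7) ⊕ 2f = 58 ⊕ 2f = 77
byte 5: (56 ⊕ 2e) ⊕ 31 = 78 ⊕ 31 = 49
byte 6: (1a ⊕ 16) ⊕ 20 = 0c ⊕ 20 = 2c
byte 7: (26 ⊕ ac) ⊕ 74 = 8a ⊕ 74 = fe
byte 8: (93 ⊕ a4) ⊕ 68 = 37 ⊕ 68 = 5f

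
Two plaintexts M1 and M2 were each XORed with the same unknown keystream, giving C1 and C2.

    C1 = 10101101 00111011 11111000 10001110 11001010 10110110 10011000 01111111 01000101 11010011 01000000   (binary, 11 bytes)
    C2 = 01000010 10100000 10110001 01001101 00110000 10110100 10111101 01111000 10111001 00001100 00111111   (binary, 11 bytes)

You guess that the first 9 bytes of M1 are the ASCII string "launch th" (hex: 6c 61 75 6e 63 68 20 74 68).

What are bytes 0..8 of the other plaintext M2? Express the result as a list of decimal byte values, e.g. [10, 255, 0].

First, C1 ⊕ C2 = (M1 ⊕ K) ⊕ (M2 ⊕ K) = M1 ⊕ M2, so the key drops out. Then M2 = (M1 ⊕ M2) ⊕ M1 over the first 9 bytes.
byte 0: (ad XOR 42) XOR 6c = ef XOR 6c = 83
byte 1: (3b XOR a0) XOR 61 = 9b XOR 61 = fa
byte 2: (f8 XOR b1) XOR 75 = 49 XOR 75 = 3c
byte 3: (8e XOR 4d) XOR 6e = c3 XOR 6e = ad
byte 4: (ca XOR 30) XOR 63 = fa XOR 63 = 99
byte 5: (b6 XOR b4) XOR 68 = 02 XOR 68 = 6a
byte 6: (98 XOR bd) XOR 20 = 25 XOR 20 = 05
byte 7: (7f XOR 78) XOR 74 = 07 XOR 74 = 73
byte 8: (45 XOR b9) XOR 68 = fc XOR 68 = 94

[131, 250, 60, 173, 153, 106, 5, 115, 148]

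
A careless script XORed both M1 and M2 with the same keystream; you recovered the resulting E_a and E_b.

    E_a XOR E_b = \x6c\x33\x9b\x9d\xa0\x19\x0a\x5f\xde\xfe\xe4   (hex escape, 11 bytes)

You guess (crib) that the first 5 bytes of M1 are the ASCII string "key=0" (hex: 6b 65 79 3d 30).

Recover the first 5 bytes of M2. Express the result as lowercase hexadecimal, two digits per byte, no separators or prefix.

Since E_a ⊕ E_b = M1 ⊕ M2, XORing with the guessed M1 bytes yields the corresponding M2 bytes: M2 = (E_a ⊕ E_b) ⊕ M1.
6c xor 6b = 07
33 xor 65 = 56
9b xor 79 = e2
9d xor 3d = a0
a0 xor 30 = 90

0756e2a090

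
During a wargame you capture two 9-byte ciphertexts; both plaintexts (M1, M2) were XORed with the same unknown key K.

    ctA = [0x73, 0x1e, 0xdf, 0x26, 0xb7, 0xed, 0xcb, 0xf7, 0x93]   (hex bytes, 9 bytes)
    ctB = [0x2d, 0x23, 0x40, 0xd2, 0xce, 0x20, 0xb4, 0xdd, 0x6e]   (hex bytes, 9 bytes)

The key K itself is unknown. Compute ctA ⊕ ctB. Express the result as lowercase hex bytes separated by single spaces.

ctA ⊕ ctB = (M1 ⊕ K) ⊕ (M2 ⊕ K) = M1 ⊕ M2 — the shared key cancels under XOR.
73 XOR 2d = 5e
1e XOR 23 = 3d
df XOR 40 = 9f
26 XOR d2 = f4
b7 XOR ce = 79
ed XOR 20 = cd
cb XOR b4 = 7f
f7 XOR dd = 2a
93 XOR 6e = fd

5e 3d 9f f4 79 cd 7f 2a fd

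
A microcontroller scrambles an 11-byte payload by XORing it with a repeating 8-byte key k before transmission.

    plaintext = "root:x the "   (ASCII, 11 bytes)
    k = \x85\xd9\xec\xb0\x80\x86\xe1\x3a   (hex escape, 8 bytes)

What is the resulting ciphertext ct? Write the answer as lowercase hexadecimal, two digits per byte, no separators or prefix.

The 8-byte key repeats, so the effective keystream is 85 d9 ec b0 80 86 e1 3a 85 d9 ec.
byte 0: 72 xor 85 = f7
byte 1: 6f xor d9 = b6
byte 2: 6f xor ec = 83
byte 3: 74 xor b0 = c4
byte 4: 3a xor 80 = ba
byte 5: 78 xor 86 = fe
byte 6: 20 xor e1 = c1
byte 7: 74 xor 3a = 4e
byte 8: 68 xor 85 = ed
byte 9: 65 xor d9 = bc
byte 10: 20 xor ec = cc

f7b683c4bafec14eedbccc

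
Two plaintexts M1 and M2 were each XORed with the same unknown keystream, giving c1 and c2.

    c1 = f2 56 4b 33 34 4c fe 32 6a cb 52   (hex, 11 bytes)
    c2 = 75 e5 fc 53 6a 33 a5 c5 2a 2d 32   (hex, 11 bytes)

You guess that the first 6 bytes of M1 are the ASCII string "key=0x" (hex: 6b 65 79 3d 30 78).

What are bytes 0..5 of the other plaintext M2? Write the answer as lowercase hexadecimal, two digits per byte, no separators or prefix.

ecd6ce5d6e07

First, c1 ⊕ c2 = (M1 ⊕ K) ⊕ (M2 ⊕ K) = M1 ⊕ M2, so the key drops out. Then M2 = (M1 ⊕ M2) ⊕ M1 over the first 6 bytes.
byte 0: (f2 xor 75) xor 6b = 87 xor 6b = ec
byte 1: (56 xor e5) xor 65 = b3 xor 65 = d6
byte 2: (4b xor fc) xor 79 = b7 xor 79 = ce
byte 3: (33 xor 53) xor 3d = 60 xor 3d = 5d
byte 4: (34 xor 6a) xor 30 = 5e xor 30 = 6e
byte 5: (4c xor 33) xor 78 = 7f xor 78 = 07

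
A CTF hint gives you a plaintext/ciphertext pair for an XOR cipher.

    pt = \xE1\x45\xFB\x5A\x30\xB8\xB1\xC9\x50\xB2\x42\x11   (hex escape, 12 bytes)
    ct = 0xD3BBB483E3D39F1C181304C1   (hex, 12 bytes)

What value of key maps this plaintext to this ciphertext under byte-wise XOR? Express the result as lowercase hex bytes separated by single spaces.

Since ct = pt ⊕ key, XORing both sides with pt gives key = pt ⊕ ct.
e1 ^ d3 = 32
45 ^ bb = fe
fb ^ b4 = 4f
5a ^ 83 = d9
30 ^ e3 = d3
b8 ^ d3 = 6b
b1 ^ 9f = 2e
c9 ^ 1c = d5
50 ^ 18 = 48
b2 ^ 13 = a1
42 ^ 04 = 46
11 ^ c1 = d0

32 fe 4f d9 d3 6b 2e d5 48 a1 46 d0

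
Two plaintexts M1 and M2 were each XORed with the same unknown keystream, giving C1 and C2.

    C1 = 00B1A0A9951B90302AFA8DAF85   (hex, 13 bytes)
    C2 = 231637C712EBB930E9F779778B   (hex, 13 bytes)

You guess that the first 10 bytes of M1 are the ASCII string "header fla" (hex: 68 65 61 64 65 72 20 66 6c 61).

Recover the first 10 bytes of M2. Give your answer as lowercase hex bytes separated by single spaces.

First, C1 ⊕ C2 = (M1 ⊕ K) ⊕ (M2 ⊕ K) = M1 ⊕ M2, so the key drops out. Then M2 = (M1 ⊕ M2) ⊕ M1 over the first 10 bytes.
byte 0: (00 XOR 23) XOR 68 = 23 XOR 68 = 4b
byte 1: (b1 XOR 16) XOR 65 = a7 XOR 65 = c2
byte 2: (a0 XOR 37) XOR 61 = 97 XOR 61 = f6
byte 3: (a9 XOR c7) XOR 64 = 6e XOR 64 = 0a
byte 4: (95 XOR 12) XOR 65 = 87 XOR 65 = e2
byte 5: (1b XOR eb) XOR 72 = f0 XOR 72 = 82
byte 6: (90 XOR b9) XOR 20 = 29 XOR 20 = 09
byte 7: (30 XOR 30) XOR 66 = 00 XOR 66 = 66
byte 8: (2a XOR e9) XOR 6c = c3 XOR 6c = af
byte 9: (fa XOR f7) XOR 61 = 0d XOR 61 = 6c

4b c2 f6 0a e2 82 09 66 af 6c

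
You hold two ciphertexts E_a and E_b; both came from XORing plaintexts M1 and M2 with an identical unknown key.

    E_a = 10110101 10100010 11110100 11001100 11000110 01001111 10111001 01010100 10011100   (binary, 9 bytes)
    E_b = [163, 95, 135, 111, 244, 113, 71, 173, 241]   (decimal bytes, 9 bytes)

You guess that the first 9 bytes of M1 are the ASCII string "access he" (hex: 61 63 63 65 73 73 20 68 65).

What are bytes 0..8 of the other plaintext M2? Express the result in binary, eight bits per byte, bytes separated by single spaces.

01110111 10011110 00010000 11000110 01000001 01001101 11011110 10010001 00001000

First, E_a ⊕ E_b = (M1 ⊕ K) ⊕ (M2 ⊕ K) = M1 ⊕ M2, so the key drops out. Then M2 = (M1 ⊕ M2) ⊕ M1 over the first 9 bytes.
byte 0: (b5 ^ a3) ^ 61 = 16 ^ 61 = 77
byte 1: (a2 ^ 5f) ^ 63 = fd ^ 63 = 9e
byte 2: (f4 ^ 87) ^ 63 = 73 ^ 63 = 10
byte 3: (cc ^ 6f) ^ 65 = a3 ^ 65 = c6
byte 4: (c6 ^ f4) ^ 73 = 32 ^ 73 = 41
byte 5: (4f ^ 71) ^ 73 = 3e ^ 73 = 4d
byte 6: (b9 ^ 47) ^ 20 = fe ^ 20 = de
byte 7: (54 ^ ad) ^ 68 = f9 ^ 68 = 91
byte 8: (9c ^ f1) ^ 65 = 6d ^ 65 = 08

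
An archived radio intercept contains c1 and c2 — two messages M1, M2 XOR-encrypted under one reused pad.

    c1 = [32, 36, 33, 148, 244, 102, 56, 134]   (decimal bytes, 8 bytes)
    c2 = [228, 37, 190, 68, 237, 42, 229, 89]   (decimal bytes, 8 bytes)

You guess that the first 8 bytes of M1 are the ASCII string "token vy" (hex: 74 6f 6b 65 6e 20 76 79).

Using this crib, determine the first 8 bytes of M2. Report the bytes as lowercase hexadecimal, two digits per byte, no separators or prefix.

b06ef4b5776caba6

First, c1 ⊕ c2 = (M1 ⊕ K) ⊕ (M2 ⊕ K) = M1 ⊕ M2, so the key drops out. Then M2 = (M1 ⊕ M2) ⊕ M1 over the first 8 bytes.
byte 0: (20 xor e4) xor 74 = c4 xor 74 = b0
byte 1: (24 xor 25) xor 6f = 01 xor 6f = 6e
byte 2: (21 xor be) xor 6b = 9f xor 6b = f4
byte 3: (94 xor 44) xor 65 = d0 xor 65 = b5
byte 4: (f4 xor ed) xor 6e = 19 xor 6e = 77
byte 5: (66 xor 2a) xor 20 = 4c xor 20 = 6c
byte 6: (38 xor e5) xor 76 = dd xor 76 = ab
byte 7: (86 xor 59) xor 79 = df xor 79 = a6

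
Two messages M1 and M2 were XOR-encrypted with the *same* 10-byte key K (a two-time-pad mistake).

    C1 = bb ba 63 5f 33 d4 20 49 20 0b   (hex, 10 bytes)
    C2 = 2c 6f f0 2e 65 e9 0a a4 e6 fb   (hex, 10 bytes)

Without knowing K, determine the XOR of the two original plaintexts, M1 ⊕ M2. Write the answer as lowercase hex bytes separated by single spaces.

C1 ⊕ C2 = (M1 ⊕ K) ⊕ (M2 ⊕ K) = M1 ⊕ M2 — the shared key cancels under XOR.
byte 0: bb ⊕ 2c = 97
byte 1: ba ⊕ 6f = d5
byte 2: 63 ⊕ f0 = 93
byte 3: 5f ⊕ 2e = 71
byte 4: 33 ⊕ 65 = 56
byte 5: d4 ⊕ e9 = 3d
byte 6: 20 ⊕ 0a = 2a
byte 7: 49 ⊕ a4 = ed
byte 8: 20 ⊕ e6 = c6
byte 9: 0b ⊕ fb = f0

97 d5 93 71 56 3d 2a ed c6 f0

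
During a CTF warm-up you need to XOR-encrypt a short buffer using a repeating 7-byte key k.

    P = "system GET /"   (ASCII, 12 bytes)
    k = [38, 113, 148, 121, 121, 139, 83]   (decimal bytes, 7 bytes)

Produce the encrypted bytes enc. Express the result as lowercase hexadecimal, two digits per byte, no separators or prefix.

5508e70d1ce6736134c05956

The 7-byte key repeats, so the effective keystream is 26 71 94 79 79 8b 53 26 71 94 79 79.
byte 0: 115 ⊕  38 =  85
byte 1: 121 ⊕ 113 =   8
byte 2: 115 ⊕ 148 = 231
byte 3: 116 ⊕ 121 =  13
byte 4: 101 ⊕ 121 =  28
byte 5: 109 ⊕ 139 = 230
byte 6:  32 ⊕  83 = 115
byte 7:  71 ⊕  38 =  97
byte 8:  69 ⊕ 113 =  52
byte 9:  84 ⊕ 148 = 192
byte 10:  32 ⊕ 121 =  89
byte 11:  47 ⊕ 121 =  86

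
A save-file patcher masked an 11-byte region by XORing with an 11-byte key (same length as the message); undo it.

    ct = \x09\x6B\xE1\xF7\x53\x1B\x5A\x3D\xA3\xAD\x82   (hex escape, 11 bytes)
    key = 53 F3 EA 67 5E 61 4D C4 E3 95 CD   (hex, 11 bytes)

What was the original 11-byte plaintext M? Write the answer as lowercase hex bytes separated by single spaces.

5a 98 0b 90 0d 7a 17 f9 40 38 4f

XOR is its own inverse, so applying the key byte-wise gives the result directly.
  9 ⊕  83 =  90
107 ⊕ 243 = 152
225 ⊕ 234 =  11
247 ⊕ 103 = 144
 83 ⊕  94 =  13
 27 ⊕  97 = 122
 90 ⊕  77 =  23
 61 ⊕ 196 = 249
163 ⊕ 227 =  64
173 ⊕ 149 =  56
130 ⊕ 205 =  79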